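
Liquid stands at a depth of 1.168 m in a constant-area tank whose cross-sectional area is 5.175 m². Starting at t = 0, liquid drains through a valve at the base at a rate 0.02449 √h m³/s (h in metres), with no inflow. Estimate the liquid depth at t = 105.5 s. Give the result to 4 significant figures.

0.6907 m

A dh/dt = −Q_out = −0.02449 √h.
Separate and integrate: 2(√h − √h₀) = −(0.02449/A) t.
√h = √1.168 − 0.02449·105.5/(2·5.175) = 1.08074 − 0.249632 = 0.831108.
h = 0.831108² = 0.690741 m.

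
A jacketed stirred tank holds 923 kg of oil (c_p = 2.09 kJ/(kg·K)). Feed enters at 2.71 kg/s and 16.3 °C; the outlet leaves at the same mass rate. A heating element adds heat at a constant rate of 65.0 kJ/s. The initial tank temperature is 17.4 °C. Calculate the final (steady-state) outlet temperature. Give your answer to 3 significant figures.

Energy balance: M c_p dT/dt = ṁ c_p (T_in − T) + 65.0.
At steady state dT/dt = 0 ⇒ T_ss = T_in + Q̇/(ṁ c_p) = 16.3 + 65.0/(2.71·2.09) = 27.776 °C.

27.8 °C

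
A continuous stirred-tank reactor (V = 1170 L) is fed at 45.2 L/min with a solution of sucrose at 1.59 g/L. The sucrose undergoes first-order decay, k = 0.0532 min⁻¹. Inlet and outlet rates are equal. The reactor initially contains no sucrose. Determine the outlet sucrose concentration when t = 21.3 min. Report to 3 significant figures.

Accumulation = in − out − consumed: V dC/dt = Q C_in − Q C − k V C.
dC/dt = (Q/V) C_in − (Q/V + k) C; effective rate a = Q/V + k = 0.038632 + 0.0532 = 0.091832 min⁻¹.
C_ss = Q C_in/(Q + kV) = 0.66889 g/L; C(t) = C_ss + (C₀ − C_ss) e^(−a t).
C(21.3) = 0.66889 + (-0.66889)·e^(−0.091832·21.3) = 0.66889 + (-0.66889)·0.14142 = 0.57429 g/L.

0.574 g/L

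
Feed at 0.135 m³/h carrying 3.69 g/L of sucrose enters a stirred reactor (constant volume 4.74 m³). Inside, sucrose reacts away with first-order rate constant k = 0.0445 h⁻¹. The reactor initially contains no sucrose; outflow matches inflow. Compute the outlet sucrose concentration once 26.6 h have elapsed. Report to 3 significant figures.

Species balance: V dC/dt = Q C_in − Q C − k V C.
This is linear with rate a = Q/V + k = 0.072981 h⁻¹.
C_ss = Q C_in/(Q + kV) = 1.4400 g/L; C(t) = C_ss + (C₀ − C_ss) e^(−a t).
C(26.6) = 1.4400 + (-1.4400)·e^(−0.072981·26.6) = 1.4400 + (-1.4400)·0.14352 = 1.2334 g/L.

1.23 g/L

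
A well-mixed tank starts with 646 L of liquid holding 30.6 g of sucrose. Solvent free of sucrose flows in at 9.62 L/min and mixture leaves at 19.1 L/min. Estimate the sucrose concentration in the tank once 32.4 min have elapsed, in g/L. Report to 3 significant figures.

0.0246 g/L

Let m(t) be the amount of sucrose. Volume: V(t) = V₀ + (Q_in − Q_out) t = 646 − 9.4800 t; V(32.4) = 338.85 L.
Solute balance: dm/dt = 0 − Q_out C = −Q_out m/V(t).
dm/m = −Q_out dt/(V₀ − 9.4800 t); integrating gives ln(m/m₀) = −(Q_out/(Q_in−Q_out)) ln(V/V₀).
m = m₀ (V₀/V)^(Q_out/(Q_in−Q_out)) = 30.6 × (646/338.85)^(-2.0148) = 8.3393 g.
C = m/V = 8.3393/338.85 = 0.024611 g/L.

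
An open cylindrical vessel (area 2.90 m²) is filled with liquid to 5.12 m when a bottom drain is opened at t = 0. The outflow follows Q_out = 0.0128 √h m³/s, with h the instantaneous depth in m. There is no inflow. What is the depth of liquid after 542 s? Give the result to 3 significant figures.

1.14 m

A dh/dt = −Q_out = −0.0128 √h.
This is separable: 2 d(√h)/dt = −0.0128/A, so √h = √h₀ − (0.0128/(2A)) t.
√h = √5.12 − 0.0128·542/(2·2.90) = 2.2627 − 1.1961 = 1.0666.
h = 1.0666² = 1.1376 m.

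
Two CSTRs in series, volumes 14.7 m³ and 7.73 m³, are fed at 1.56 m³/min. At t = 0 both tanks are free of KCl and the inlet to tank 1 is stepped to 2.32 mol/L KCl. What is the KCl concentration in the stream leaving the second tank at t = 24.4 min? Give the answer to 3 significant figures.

1.97 mol/L

Species balance on tank i: dCᵢ/dt = (Cᵢ₋₁ − Cᵢ)/τᵢ with τᵢ = Vᵢ/Q.
τ₁ = 14.7/1.56 = 9.4231 min; τ₂ = 7.73/1.56 = 4.9551 min.
Tank 1: C₁ = C_in(1 − e^(−t/τ₁)). Tank 2 (τ₁ ≠ τ₂): C₂ = C_in[1 − (τ₁ e^(−t/τ₁) − τ₂ e^(−t/τ₂))/(τ₁ − τ₂)].
At t = 24.4: e^(−t/τ₁) = 0.075066, e^(−t/τ₂) = 0.0072686.
C₂ = 2.32·[1 − (9.4231·0.075066 − 4.9551·0.0072686)/(4.4679)] = 2.32·0.84974 = 1.9714 mol/L.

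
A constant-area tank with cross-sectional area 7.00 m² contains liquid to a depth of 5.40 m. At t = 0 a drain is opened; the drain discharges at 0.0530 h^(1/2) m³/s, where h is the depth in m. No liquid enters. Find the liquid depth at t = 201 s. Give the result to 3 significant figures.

2.44 m

Volume balance on the tank: A dh/dt = −0.0530 √h.
Separate and integrate: 2(√h − √h₀) = −(0.0530/A) t.
√h = √5.40 − 0.0530·201/(2·7.00) = 2.3238 − 0.76093 = 1.5629.
h = 1.5629² = 2.4425 m.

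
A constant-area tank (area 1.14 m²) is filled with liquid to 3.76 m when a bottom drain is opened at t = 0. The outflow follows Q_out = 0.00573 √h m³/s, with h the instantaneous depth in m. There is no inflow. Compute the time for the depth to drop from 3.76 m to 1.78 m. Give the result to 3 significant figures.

With no inflow, A dh/dt = −0.00573 √h.
This is separable: 2 d(√h)/dt = −0.00573/A, so √h = √h₀ − (0.00573/(2A)) t.
t = 2A(√h₀ − √h)/0.00573 = 2·1.14·(√3.76 − √1.78)/0.00573
  = 2.2800 × (1.9391 − 1.3342) / 0.00573 = 240.70 s.

241 s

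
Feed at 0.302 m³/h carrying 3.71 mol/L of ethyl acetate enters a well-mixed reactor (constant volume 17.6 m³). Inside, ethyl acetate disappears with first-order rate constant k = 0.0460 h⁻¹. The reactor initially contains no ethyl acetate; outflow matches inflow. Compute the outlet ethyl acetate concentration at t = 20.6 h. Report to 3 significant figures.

0.734 mol/L

Accumulation = in − out − consumed: V dC/dt = Q C_in − Q C − k V C.
This is linear with rate a = Q/V + k = 0.063159 h⁻¹.
C_ss = Q C_in/(Q + kV) = 1.0079 mol/L; C(t) = C_ss + (C₀ − C_ss) e^(−a t).
C(20.6) = 1.0079 + (-1.0079)·e^(−0.063159·20.6) = 1.0079 + (-1.0079)·0.27224 = 0.73354 mol/L.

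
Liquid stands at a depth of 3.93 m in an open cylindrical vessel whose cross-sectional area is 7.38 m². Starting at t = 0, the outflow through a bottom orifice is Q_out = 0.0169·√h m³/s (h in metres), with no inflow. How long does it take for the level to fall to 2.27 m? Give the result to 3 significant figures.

With no inflow, A dh/dt = −0.0169 √h.
Separate and integrate: 2(√h − √h₀) = −(0.0169/A) t.
t = 2A(√h₀ − √h)/0.0169 = 2·7.38·(√3.93 − √2.27)/0.0169
  = 14.760 × (1.9824 − 1.5067) / 0.0169 = 415.53 s.

416 s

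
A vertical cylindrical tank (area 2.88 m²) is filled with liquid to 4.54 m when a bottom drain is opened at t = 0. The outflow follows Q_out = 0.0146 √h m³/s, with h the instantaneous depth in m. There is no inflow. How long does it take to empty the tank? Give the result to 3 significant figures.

Volume balance on the tank: A dh/dt = −0.0146 √h.
∫ h^(−1/2) dh = −(0.0146/A) ∫ dt, giving 2√h = 2√h₀ − (0.0146/A) t.
Tank is empty when √h = 0: t_empty = 2A√h₀/0.0146.
t_empty = 2·2.88·√4.54/0.0146 = 5.7600·2.1307/0.0146 = 840.62 s.

841 s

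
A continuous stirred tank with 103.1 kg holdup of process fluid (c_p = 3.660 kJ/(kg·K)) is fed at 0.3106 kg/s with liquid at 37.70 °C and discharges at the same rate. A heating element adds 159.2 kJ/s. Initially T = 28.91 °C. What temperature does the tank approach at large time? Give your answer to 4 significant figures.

177.7 °C

Energy balance: M c_p dT/dt = ṁ c_p (T_in − T) + 159.2.
At steady state dT/dt = 0 ⇒ T_ss = T_in + Q̇/(ṁ c_p) = 37.70 + 159.2/(0.3106·3.660) = 177.743 °C.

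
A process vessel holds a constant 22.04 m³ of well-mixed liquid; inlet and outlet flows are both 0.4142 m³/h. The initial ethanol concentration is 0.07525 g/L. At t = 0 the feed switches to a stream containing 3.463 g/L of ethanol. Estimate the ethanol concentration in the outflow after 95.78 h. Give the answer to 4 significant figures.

2.903 g/L

Transient balance on the dissolved component: V dC/dt = Q(C_in − C).
So dC/dt = (C_in − C)/τ with τ = V/Q = 22.04/0.4142 = 53.2110 h.
This is linear first-order; C(t) = C_in + (C₀ − C_in) e^(−t/τ).
C(95.78) = 3.463 + (0.07525 − 3.463)·e^(−95.78/53.2110) = 3.463 + (-3.38775)·0.165298 = 2.90301 g/L.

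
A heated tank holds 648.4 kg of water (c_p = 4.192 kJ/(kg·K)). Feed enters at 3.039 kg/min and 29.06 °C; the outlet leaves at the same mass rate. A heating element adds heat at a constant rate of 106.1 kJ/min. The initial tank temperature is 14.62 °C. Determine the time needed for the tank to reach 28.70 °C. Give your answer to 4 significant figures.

205.5 min

M c_p dT/dt = ṁ c_p (T_in − T) + Q̇.
τ = M/ṁ = 213.360 min; T_ss = T_in + Q̇/(ṁ c_p) = 37.3884 °C.
T(t) = T_ss + (T₀ − T_ss) e^(−t/τ). Set T = 28.70:
e^(−t/τ) = (28.70 − 37.3884)/(14.62 − 37.3884) = 0.381600
t = −213.360 · ln(0.381600) = 205.547 min.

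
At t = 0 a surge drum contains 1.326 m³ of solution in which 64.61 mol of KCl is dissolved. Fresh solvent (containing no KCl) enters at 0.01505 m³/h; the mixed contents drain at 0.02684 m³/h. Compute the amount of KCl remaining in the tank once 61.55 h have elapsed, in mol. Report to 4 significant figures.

10.64 mol

Total volume: dV/dt = Q_in − Q_out = -0.0117900 m³/h, so V(t) = 1.326 − 0.0117900 t and V(61.55) = 0.600326 m³.
No KCl enters, so dm/dt = −Q_out · (m/V).
dm/m = −Q_out dt/(V₀ − 0.0117900 t); integrating gives ln(m/m₀) = −(Q_out/(Q_in−Q_out)) ln(V/V₀).
m = m₀ (V₀/V)^(Q_out/(Q_in−Q_out)) = 64.61 × (1.326/0.600326)^(-2.27651) = 10.6371 mol.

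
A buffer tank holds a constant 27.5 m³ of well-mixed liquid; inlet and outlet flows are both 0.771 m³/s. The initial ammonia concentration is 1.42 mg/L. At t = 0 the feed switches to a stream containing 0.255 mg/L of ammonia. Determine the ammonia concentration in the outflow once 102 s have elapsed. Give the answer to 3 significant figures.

Species balance on the tank: V dC/dt = Q(C_in − C).
So dC/dt = (C_in − C)/τ with τ = V/Q = 27.5/0.771 = 35.668 s.
This is linear first-order; C(t) = C_in + (C₀ − C_in) e^(−t/τ).
C(102) = 0.255 + (1.42 − 0.255)·e^(−102/35.668) = 0.255 + (1.1650)·0.057285 = 0.32174 mg/L.

0.322 mg/L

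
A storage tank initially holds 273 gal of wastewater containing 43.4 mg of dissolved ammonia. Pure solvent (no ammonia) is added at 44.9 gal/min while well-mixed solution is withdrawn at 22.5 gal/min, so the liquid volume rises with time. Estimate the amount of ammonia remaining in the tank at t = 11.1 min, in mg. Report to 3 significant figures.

22.6 mg

Let m(t) be the amount of ammonia. Volume: V(t) = V₀ + (Q_in − Q_out) t = 273 + 22.400 t; V(11.1) = 521.64 gal.
Species balance (pure solvent in): dm/dt = −Q_out · m/V(t).
Separate: dm/m = −Q_out dt/V(t) ⇒ ln(m/m₀) = −(Q_out/(Q_in−Q_out)) ln(V/V₀).
m = m₀ (V₀/V)^(Q_out/(Q_in−Q_out)) = 43.4 × (273/521.64)^(1.0045) = 22.648 mg.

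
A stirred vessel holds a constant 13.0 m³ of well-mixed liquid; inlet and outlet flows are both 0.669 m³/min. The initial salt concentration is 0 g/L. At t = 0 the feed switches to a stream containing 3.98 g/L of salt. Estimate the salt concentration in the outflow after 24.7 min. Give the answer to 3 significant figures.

2.86 g/L

Species balance on the tank: V dC/dt = Q(C_in − C).
Rewrite as dC/dt + C/τ = C_in/τ, τ = V/Q = 19.432 min.
Solution: C(t) = C_in + (C₀ − C_in) e^(−t/τ).
C(24.7) = 3.98 + (0 − 3.98)·e^(−24.7/19.432) = 3.98 + (-3.9800)·0.28052 = 2.8635 g/L.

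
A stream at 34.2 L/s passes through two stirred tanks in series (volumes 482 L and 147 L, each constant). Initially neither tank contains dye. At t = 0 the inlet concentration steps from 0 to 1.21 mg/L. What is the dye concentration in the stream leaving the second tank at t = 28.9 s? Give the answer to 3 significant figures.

0.987 mg/L

Time constants: τᵢ = Vᵢ/Q for each well-mixed tank.
τ₁ = 482/34.2 = 14.094 s; τ₂ = 147/34.2 = 4.2982 s.
Solving the cascade with C₁(0)=C₂(0)=0 gives C₂(t) = C_in[1 − (τ₁ e^(−t/τ₁) − τ₂ e^(−t/τ₂))/(τ₁ − τ₂)].
At t = 28.9: e^(−t/τ₁) = 0.12866, e^(−t/τ₂) = 0.0012021.
C₂ = 1.21·[1 − (14.094·0.12866 − 4.2982·0.0012021)/(9.7953)] = 1.21·0.81541 = 0.98665 mg/L.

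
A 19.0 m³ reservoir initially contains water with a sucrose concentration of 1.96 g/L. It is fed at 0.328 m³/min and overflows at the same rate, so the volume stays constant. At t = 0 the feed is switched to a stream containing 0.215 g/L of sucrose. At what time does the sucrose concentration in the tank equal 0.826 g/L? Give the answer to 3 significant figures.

60.8 min

Species balance: V dC/dt = Q(C_in − C) ⇒ τ = V/Q = 57.927 min.
C(t) = C_in + (C₀ − C_in) e^(−t/τ). Set C = 0.826 and solve for t:
e^(−t/τ) = (C − C_in)/(C₀ − C_in) = (0.826 − 0.215)/(1.96 − 0.215) = 0.35014
t = −τ ln(…) = 57.927 × 1.0494 = 60.789 min.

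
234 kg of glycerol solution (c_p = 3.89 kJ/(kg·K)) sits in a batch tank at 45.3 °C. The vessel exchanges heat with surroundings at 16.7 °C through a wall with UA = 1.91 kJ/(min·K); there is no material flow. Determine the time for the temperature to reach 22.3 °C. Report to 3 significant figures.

777 min

Unsteady energy balance on the tank contents: M c_p dT/dt = −UA(T − T_amb).
τ = M c_p/UA = 476.58 min; T_ss = T_amb = 16.700 °C.
T(t) = T_ss + (T₀ − T_ss)e^(−t/τ); set T = 22.3:
t = −τ ln[(T − T_ss)/(T₀ − T_ss)] = −476.58 · ln(0.19580) = 777.12 min.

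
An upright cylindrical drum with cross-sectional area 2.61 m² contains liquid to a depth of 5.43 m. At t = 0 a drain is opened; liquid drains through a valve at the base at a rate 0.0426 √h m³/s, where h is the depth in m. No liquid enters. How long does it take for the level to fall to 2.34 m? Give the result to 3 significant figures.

98.1 s

With no inflow, A dh/dt = −0.0426 √h.
Separate and integrate: 2(√h − √h₀) = −(0.0426/A) t.
t = 2A(√h₀ − √h)/0.0426 = 2·2.61·(√5.43 − √2.34)/0.0426
  = 5.2200 × (2.3302 − 1.5297) / 0.0426 = 98.093 s.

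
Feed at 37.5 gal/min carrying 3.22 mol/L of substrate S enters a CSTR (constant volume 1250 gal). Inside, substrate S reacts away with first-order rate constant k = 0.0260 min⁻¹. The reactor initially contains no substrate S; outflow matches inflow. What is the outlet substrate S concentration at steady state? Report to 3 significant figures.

Accumulation = in − out − consumed: V dC/dt = Q C_in − Q C − k V C.
At steady state: 0 = Q C_in − (Q + kV) C_ss, so C_ss = Q C_in/(Q + kV).
C_ss = 37.5·3.22/(37.5 + 0.0260·1250) = 120.75/70.000 = 1.7250 mol/L.

1.73 mol/L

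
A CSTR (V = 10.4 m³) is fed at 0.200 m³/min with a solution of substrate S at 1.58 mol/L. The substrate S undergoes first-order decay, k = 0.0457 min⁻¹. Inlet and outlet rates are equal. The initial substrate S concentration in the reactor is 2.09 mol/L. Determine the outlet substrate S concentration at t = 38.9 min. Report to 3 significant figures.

Species balance: V dC/dt = Q C_in − Q C − k V C.
dC/dt = (Q/V) C_in − (Q/V + k) C; effective rate a = Q/V + k = 0.019231 + 0.0457 = 0.064931 min⁻¹.
C_ss = Q C_in/(Q + kV) = 0.46795 mol/L; C(t) = C_ss + (C₀ − C_ss) e^(−a t).
C(38.9) = 0.46795 + (1.6220)·e^(−0.064931·38.9) = 0.46795 + (1.6220)·0.079994 = 0.59771 mol/L.

0.598 mol/L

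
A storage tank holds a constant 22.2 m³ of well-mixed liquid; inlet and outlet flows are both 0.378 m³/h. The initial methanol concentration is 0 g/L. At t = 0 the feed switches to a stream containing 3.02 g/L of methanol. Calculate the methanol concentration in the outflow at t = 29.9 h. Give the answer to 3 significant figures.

1.20 g/L

Transient balance on the dissolved component: V dC/dt = Q(C_in − C).
Time constant τ = V/Q = 22.2/0.378 = 58.730 h.
C approaches C_in exponentially: C(t) = C_in + (C₀ − C_in) e^(−t/τ).
C(29.9) = 3.02 + (0 − 3.02)·e^(−29.9/58.730) = 3.02 + (-3.0200)·0.60103 = 1.2049 g/L.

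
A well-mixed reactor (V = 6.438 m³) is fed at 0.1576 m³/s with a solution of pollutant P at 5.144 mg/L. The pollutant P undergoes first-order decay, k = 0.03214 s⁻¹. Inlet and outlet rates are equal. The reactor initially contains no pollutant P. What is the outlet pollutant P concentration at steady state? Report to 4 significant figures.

Accumulation = in − out − consumed: V dC/dt = Q C_in − Q C − k V C.
Steady state (dC/dt = 0): C_ss = Q C_in/(Q + kV) = C_in/(1 + kV/Q).
C_ss = 0.1576·5.144/(0.1576 + 0.03214·6.438) = 0.810694/0.364517 = 2.22402 mg/L.

2.224 mg/L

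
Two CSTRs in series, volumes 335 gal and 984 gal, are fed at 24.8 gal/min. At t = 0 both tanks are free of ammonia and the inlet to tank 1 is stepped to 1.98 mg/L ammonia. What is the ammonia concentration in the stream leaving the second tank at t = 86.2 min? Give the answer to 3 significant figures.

Time constants: τᵢ = Vᵢ/Q for each well-mixed tank.
τ₁ = 335/24.8 = 13.508 min; τ₂ = 984/24.8 = 39.677 min.
Solving the cascade with C₁(0)=C₂(0)=0 gives C₂(t) = C_in[1 − (τ₁ e^(−t/τ₁) − τ₂ e^(−t/τ₂))/(τ₁ − τ₂)].
At t = 86.2: e^(−t/τ₁) = 0.0016928, e^(−t/τ₂) = 0.11389.
C₂ = 1.98·[1 − (13.508·0.0016928 − 39.677·0.11389)/(-26.169)] = 1.98·0.82820 = 1.6398 mg/L.

1.64 mg/L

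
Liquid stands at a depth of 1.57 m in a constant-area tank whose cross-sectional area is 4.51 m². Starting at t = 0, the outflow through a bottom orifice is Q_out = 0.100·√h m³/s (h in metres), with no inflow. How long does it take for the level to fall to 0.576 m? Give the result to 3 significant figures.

44.6 s

With no inflow, A dh/dt = −0.100 √h.
This is separable: 2 d(√h)/dt = −0.100/A, so √h = √h₀ − (0.100/(2A)) t.
t = 2A(√h₀ − √h)/0.100 = 2·4.51·(√1.57 − √0.576)/0.100
  = 9.0200 × (1.2530 − 0.75895) / 0.100 = 44.563 s.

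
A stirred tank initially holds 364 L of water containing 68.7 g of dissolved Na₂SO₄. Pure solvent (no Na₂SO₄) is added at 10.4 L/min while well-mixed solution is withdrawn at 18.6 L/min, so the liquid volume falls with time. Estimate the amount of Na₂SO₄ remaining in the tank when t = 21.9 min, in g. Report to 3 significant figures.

Total volume: dV/dt = Q_in − Q_out = -8.2000 L/min, so V(t) = 364 − 8.2000 t and V(21.9) = 184.42 L.
Solute balance: dm/dt = 0 − Q_out C = −Q_out m/V(t).
dm/m = −Q_out dt/(V₀ − 8.2000 t); integrating gives ln(m/m₀) = −(Q_out/(Q_in−Q_out)) ln(V/V₀).
m = m₀ (V₀/V)^(Q_out/(Q_in−Q_out)) = 68.7 × (364/184.42)^(-2.2683) = 14.694 g.

14.7 g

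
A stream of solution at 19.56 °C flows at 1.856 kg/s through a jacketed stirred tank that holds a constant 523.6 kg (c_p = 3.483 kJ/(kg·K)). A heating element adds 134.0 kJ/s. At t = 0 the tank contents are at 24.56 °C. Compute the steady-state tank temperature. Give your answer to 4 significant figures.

Unsteady energy balance on the tank contents: M c_p dT/dt = ṁ c_p (T_in − T) + 134.0.
At steady state dT/dt = 0 ⇒ T_ss = T_in + Q̇/(ṁ c_p) = 19.56 + 134.0/(1.856·3.483) = 40.2888 °C.

40.29 °C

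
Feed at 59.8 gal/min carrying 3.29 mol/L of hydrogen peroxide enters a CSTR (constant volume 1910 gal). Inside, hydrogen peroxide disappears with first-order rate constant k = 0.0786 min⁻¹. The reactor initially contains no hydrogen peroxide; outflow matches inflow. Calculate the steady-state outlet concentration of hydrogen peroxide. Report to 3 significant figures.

0.937 mol/L

Species balance: V dC/dt = Q C_in − Q C − k V C.
At steady state: 0 = Q C_in − (Q + kV) C_ss, so C_ss = Q C_in/(Q + kV).
C_ss = 59.8·3.29/(59.8 + 0.0786·1910) = 196.74/209.93 = 0.93720 mol/L.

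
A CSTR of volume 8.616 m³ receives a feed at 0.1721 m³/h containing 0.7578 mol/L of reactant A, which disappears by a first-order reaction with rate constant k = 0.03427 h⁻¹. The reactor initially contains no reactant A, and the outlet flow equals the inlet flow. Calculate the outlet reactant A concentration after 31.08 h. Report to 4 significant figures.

Species balance: V dC/dt = Q C_in − Q C − k V C.
dC/dt = (Q/V) C_in − (Q/V + k) C; effective rate a = Q/V + k = 0.0199745 + 0.03427 = 0.0542445 h⁻¹.
C_ss = Q C_in/(Q + kV) = 0.279045 mol/L; C(t) = C_ss + (C₀ − C_ss) e^(−a t).
C(31.08) = 0.279045 + (-0.279045)·e^(−0.0542445·31.08) = 0.279045 + (-0.279045)·0.185274 = 0.227345 mol/L.

0.2273 mol/L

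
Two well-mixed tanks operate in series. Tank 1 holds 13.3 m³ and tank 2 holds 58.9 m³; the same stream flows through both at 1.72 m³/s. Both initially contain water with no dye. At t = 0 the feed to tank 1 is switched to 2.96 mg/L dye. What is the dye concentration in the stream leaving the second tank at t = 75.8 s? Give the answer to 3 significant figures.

Each tank obeys Vᵢ dCᵢ/dt = Q(Cᵢ₋₁ − Cᵢ), so τᵢ = Vᵢ/Q.
τ₁ = 13.3/1.72 = 7.7326 s; τ₂ = 58.9/1.72 = 34.244 s.
Solving the cascade with C₁(0)=C₂(0)=0 gives C₂(t) = C_in[1 − (τ₁ e^(−t/τ₁) − τ₂ e^(−t/τ₂))/(τ₁ − τ₂)].
At t = 75.8: e^(−t/τ₁) = 5.5302e-05, e^(−t/τ₂) = 0.10932.
C₂ = 2.96·[1 − (7.7326·5.5302e-05 − 34.244·0.10932)/(-26.512)] = 2.96·0.85882 = 2.5421 mg/L.

2.54 mg/L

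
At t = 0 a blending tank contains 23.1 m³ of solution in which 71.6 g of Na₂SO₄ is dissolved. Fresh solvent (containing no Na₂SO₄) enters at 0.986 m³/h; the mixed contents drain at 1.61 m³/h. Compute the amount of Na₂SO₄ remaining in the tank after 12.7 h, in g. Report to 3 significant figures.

Let m(t) be the amount of Na₂SO₄. Volume: V(t) = V₀ + (Q_in − Q_out) t = 23.1 − 0.62400 t; V(12.7) = 15.175 m³.
No Na₂SO₄ enters, so dm/dt = −Q_out · (m/V).
Separate: dm/m = −Q_out dt/V(t) ⇒ ln(m/m₀) = −(Q_out/(Q_in−Q_out)) ln(V/V₀).
m = m₀ (V₀/V)^(Q_out/(Q_in−Q_out)) = 71.6 × (23.1/15.175)^(-2.5801) = 24.216 g.

24.2 g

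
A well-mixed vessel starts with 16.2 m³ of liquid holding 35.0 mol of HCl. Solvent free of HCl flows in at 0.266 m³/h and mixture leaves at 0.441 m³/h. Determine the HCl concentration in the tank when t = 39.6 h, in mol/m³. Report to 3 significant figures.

Total volume: dV/dt = Q_in − Q_out = -0.17500 m³/h, so V(t) = 16.2 − 0.17500 t and V(39.6) = 9.2700 m³.
Solute balance: dm/dt = 0 − Q_out C = −Q_out m/V(t).
Separate: dm/m = −Q_out dt/V(t) ⇒ ln(m/m₀) = −(Q_out/(Q_in−Q_out)) ln(V/V₀).
m = m₀ (V₀/V)^(Q_out/(Q_in−Q_out)) = 35.0 × (16.2/9.2700)^(-2.5200) = 8.5730 mol.
C = m/V = 8.5730/9.2700 = 0.92481 mol/m³.

0.925 mol/m³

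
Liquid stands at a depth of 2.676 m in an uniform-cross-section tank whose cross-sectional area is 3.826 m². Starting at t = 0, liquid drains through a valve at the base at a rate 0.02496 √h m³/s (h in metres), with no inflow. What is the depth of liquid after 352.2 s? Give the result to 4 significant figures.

0.2372 m

With no inflow, A dh/dt = −0.02496 √h.
Separate and integrate: 2(√h − √h₀) = −(0.02496/A) t.
√h = √2.676 − 0.02496·352.2/(2·3.826) = 1.63585 − 1.14884 = 0.487010.
h = 0.487010² = 0.237179 m.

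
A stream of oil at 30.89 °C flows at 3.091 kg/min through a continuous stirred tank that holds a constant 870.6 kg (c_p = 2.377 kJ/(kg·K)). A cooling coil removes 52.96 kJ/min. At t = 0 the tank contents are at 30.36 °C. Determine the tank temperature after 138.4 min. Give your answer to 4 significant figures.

Energy balance: M c_p dT/dt = ṁ c_p (T_in − T) − 52.96.
τ = M/ṁ = 281.656 min; T_ss = T_in − Q̇/(ṁ c_p) = 30.89 − 52.96/(3.091·2.377) = 23.6819 °C.
Integrating: T(t) = T_ss + (T₀ − T_ss) e^(−t/τ).
T(138.4) = 23.6819 + (6.67808)·e^(−138.4/281.656) = 23.6819 + (6.67808)·0.611782 = 27.7674 °C.

27.77 °C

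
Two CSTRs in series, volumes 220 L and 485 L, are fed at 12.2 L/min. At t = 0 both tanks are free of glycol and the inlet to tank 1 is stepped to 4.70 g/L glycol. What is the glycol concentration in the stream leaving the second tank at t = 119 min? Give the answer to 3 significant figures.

4.27 g/L

Species balance on tank i: dCᵢ/dt = (Cᵢ₋₁ − Cᵢ)/τᵢ with τᵢ = Vᵢ/Q.
τ₁ = 220/12.2 = 18.033 min; τ₂ = 485/12.2 = 39.754 min.
Solving the cascade with C₁(0)=C₂(0)=0 gives C₂(t) = C_in[1 − (τ₁ e^(−t/τ₁) − τ₂ e^(−t/τ₂))/(τ₁ − τ₂)].
At t = 119: e^(−t/τ₁) = 0.0013616, e^(−t/τ₂) = 0.050117.
C₂ = 4.70·[1 − (18.033·0.0013616 − 39.754·0.050117)/(-21.721)] = 4.70·0.90941 = 4.2742 g/L.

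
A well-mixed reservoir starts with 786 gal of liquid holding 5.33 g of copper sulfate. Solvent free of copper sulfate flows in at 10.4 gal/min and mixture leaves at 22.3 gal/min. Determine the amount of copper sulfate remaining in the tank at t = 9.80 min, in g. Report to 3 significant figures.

Total volume: dV/dt = Q_in − Q_out = -11.900 gal/min, so V(t) = 786 − 11.900 t and V(9.80) = 669.38 gal.
No copper sulfate enters, so dm/dt = −Q_out · (m/V).
Separate: dm/m = −Q_out dt/V(t) ⇒ ln(m/m₀) = −(Q_out/(Q_in−Q_out)) ln(V/V₀).
m = m₀ (V₀/V)^(Q_out/(Q_in−Q_out)) = 5.33 × (786/669.38)^(-1.8739) = 3.9448 g.

3.94 g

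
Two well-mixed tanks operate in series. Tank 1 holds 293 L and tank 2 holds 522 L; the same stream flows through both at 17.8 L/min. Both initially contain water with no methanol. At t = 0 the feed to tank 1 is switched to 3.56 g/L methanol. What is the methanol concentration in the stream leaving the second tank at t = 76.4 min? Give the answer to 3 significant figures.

Time constants: τᵢ = Vᵢ/Q for each well-mixed tank.
τ₁ = 293/17.8 = 16.461 min; τ₂ = 522/17.8 = 29.326 min.
Solving the cascade with C₁(0)=C₂(0)=0 gives C₂(t) = C_in[1 − (τ₁ e^(−t/τ₁) − τ₂ e^(−t/τ₂))/(τ₁ − τ₂)].
At t = 76.4: e^(−t/τ₁) = 0.0096445, e^(−t/τ₂) = 0.073888.
C₂ = 3.56·[1 − (16.461·0.0096445 − 29.326·0.073888)/(-12.865)] = 3.56·0.84392 = 3.0043 g/L.

3.00 g/L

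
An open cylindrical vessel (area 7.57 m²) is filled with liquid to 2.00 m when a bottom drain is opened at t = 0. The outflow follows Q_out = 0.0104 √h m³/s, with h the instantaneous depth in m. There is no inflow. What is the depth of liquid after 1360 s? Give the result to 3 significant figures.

0.230 m

Accumulation of liquid (constant cross-section A): A dh/dt = −0.0104 √h.
This is separable: 2 d(√h)/dt = −0.0104/A, so √h = √h₀ − (0.0104/(2A)) t.
√h = √2.00 − 0.0104·1360/(2·7.57) = 1.4142 − 0.93421 = 0.48000.
h = 0.48000² = 0.23040 m.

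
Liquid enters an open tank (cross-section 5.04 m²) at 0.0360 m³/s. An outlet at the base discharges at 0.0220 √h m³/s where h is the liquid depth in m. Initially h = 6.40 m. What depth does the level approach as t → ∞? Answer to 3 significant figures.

2.68 m

A dh/dt = Q_in − 0.0220 √h. Steady state requires inflow = outflow:
Q_in = 0.0220 √h_ss ⇒ √h_ss = 0.0360/0.0220 = 1.6364.
h_ss = 1.6364² = 2.6777 m. (Since h₀ = 6.40 m > h_ss, the level will fall toward this value.)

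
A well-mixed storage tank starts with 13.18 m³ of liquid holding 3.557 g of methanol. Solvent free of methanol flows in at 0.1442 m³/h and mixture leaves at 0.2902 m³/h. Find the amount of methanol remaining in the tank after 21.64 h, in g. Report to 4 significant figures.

Let m(t) be the amount of methanol. Volume: V(t) = V₀ + (Q_in − Q_out) t = 13.18 − 0.146000 t; V(21.64) = 10.0206 m³.
Species balance (pure solvent in): dm/dt = −Q_out · m/V(t).
dm/m = −Q_out dt/(V₀ − 0.146000 t); integrating gives ln(m/m₀) = −(Q_out/(Q_in−Q_out)) ln(V/V₀).
m = m₀ (V₀/V)^(Q_out/(Q_in−Q_out)) = 3.557 × (13.18/10.0206)^(-1.98767) = 2.06302 g.

2.063 g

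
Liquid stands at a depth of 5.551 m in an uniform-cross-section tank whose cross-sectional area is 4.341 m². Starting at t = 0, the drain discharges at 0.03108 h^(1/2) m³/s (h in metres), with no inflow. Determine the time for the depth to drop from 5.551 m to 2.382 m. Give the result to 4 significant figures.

227.0 s

With no inflow, A dh/dt = −0.03108 √h.
This is separable: 2 d(√h)/dt = −0.03108/A, so √h = √h₀ − (0.03108/(2A)) t.
t = 2A(√h₀ − √h)/0.03108 = 2·4.341·(√5.551 − √2.382)/0.03108
  = 8.68200 × (2.35606 − 1.54337) / 0.03108 = 227.018 s.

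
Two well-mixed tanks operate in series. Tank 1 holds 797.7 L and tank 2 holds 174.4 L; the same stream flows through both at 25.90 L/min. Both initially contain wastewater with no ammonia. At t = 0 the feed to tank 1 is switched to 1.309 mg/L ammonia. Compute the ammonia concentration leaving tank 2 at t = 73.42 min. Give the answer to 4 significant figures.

1.155 mg/L

Time constants: τᵢ = Vᵢ/Q for each well-mixed tank.
τ₁ = 797.7/25.90 = 30.7992 min; τ₂ = 174.4/25.90 = 6.73359 min.
Tank 1: C₁ = C_in(1 − e^(−t/τ₁)). Tank 2 (τ₁ ≠ τ₂): C₂ = C_in[1 − (τ₁ e^(−t/τ₁) − τ₂ e^(−t/τ₂))/(τ₁ − τ₂)].
At t = 73.42: e^(−t/τ₁) = 0.0921972, e^(−t/τ₂) = 1.83929e-05.
C₂ = 1.309·[1 − (30.7992·0.0921972 − 6.73359·1.83929e-05)/(24.0656)] = 1.309·0.882011 = 1.15455 mg/L.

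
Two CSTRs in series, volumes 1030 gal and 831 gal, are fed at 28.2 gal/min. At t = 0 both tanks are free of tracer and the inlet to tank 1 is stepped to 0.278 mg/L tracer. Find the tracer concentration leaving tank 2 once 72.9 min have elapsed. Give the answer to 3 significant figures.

Species balance on tank i: dCᵢ/dt = (Cᵢ₋₁ − Cᵢ)/τᵢ with τᵢ = Vᵢ/Q.
τ₁ = 1030/28.2 = 36.525 min; τ₂ = 831/28.2 = 29.468 min.
Tank 1: C₁ = C_in(1 − e^(−t/τ₁)). Tank 2 (τ₁ ≠ τ₂): C₂ = C_in[1 − (τ₁ e^(−t/τ₁) − τ₂ e^(−t/τ₂))/(τ₁ − τ₂)].
At t = 72.9: e^(−t/τ₁) = 0.13589, e^(−t/τ₂) = 0.084259.
C₂ = 0.278·[1 − (36.525·0.13589 − 29.468·0.084259)/(7.0567)] = 0.278·0.64850 = 0.18028 mg/L.

0.180 mg/L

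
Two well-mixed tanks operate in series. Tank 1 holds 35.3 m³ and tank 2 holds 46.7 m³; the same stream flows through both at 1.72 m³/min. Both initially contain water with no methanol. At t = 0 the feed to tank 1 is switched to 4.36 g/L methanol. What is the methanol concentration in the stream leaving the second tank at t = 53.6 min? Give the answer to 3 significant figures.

2.87 g/L

Time constants: τᵢ = Vᵢ/Q for each well-mixed tank.
τ₁ = 35.3/1.72 = 20.523 min; τ₂ = 46.7/1.72 = 27.151 min.
Solving the cascade with C₁(0)=C₂(0)=0 gives C₂(t) = C_in[1 − (τ₁ e^(−t/τ₁) − τ₂ e^(−t/τ₂))/(τ₁ − τ₂)].
At t = 53.6: e^(−t/τ₁) = 0.073412, e^(−t/τ₂) = 0.13888.
C₂ = 4.36·[1 − (20.523·0.073412 − 27.151·0.13888)/(-6.6279)] = 4.36·0.65839 = 2.8706 g/L.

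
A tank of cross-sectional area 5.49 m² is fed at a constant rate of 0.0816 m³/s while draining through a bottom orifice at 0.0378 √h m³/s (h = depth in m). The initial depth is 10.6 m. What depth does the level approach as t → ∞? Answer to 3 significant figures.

4.66 m

A dh/dt = Q_in − 0.0378 √h. Steady state requires inflow = outflow:
Q_in = 0.0378 √h_ss ⇒ √h_ss = 0.0816/0.0378 = 2.1587.
h_ss = 2.1587² = 4.6601 m. (Since h₀ = 10.6 m > h_ss, the level will fall toward this value.)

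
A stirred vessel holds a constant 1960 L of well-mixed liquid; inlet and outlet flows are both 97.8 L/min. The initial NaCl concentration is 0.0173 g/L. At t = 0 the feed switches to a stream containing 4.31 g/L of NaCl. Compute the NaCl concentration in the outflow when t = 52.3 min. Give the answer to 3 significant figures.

3.99 g/L

Mass balance on the solute (V constant): V dC/dt = Q(C_in − C).
Rewrite as dC/dt + C/τ = C_in/τ, τ = V/Q = 20.041 min.
Integrating: C(t) = C_in + (C₀ − C_in) e^(−t/τ).
C(52.3) = 4.31 + (0.0173 − 4.31)·e^(−52.3/20.041) = 4.31 + (-4.2927)·0.073559 = 3.9942 g/L.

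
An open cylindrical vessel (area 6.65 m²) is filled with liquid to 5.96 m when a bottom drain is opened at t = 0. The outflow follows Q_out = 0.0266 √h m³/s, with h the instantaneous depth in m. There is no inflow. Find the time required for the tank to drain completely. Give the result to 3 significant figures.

With no inflow, A dh/dt = −0.0266 √h.
∫ h^(−1/2) dh = −(0.0266/A) ∫ dt, giving 2√h = 2√h₀ − (0.0266/A) t.
Set h = 0: 2√h₀ = (0.0266/A) t_empty ⇒ t_empty = 2A√h₀/0.0266.
t_empty = 2·6.65·√5.96/0.0266 = 13.300·2.4413/0.0266 = 1220.7 s.

1220 s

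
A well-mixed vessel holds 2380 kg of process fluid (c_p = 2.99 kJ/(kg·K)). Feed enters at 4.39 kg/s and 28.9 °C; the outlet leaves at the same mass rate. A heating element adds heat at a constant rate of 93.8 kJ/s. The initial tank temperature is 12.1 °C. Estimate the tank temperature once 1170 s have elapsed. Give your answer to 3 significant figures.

33.3 °C

M c_p dT/dt = ṁ c_p (T_in − T) + Q̇.
Rearrange: dT/dt = (T_ss − T)/τ with τ = M/ṁ = 542.14 s and T_ss = T_in + Q̇/(ṁ c_p) = 36.046 °C.
Integrating: T(t) = T_ss + (T₀ − T_ss) e^(−t/τ).
T(1170) = 36.046 + (-23.946)·e^(−1170/542.14) = 36.046 + (-23.946)·0.11554 = 33.279 °C.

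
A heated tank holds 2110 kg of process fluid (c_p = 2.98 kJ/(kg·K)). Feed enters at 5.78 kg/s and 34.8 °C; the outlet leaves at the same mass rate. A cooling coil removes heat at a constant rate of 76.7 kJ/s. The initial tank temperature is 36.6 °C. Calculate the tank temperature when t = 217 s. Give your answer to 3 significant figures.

33.8 °C

M c_p dT/dt = ṁ c_p (T_in − T) − Q̇.
Rearrange: dT/dt = (T_ss − T)/τ with τ = M/ṁ = 365.05 s and T_ss = T_in − Q̇/(ṁ c_p) = 30.347 °C.
Integrating: T(t) = T_ss + (T₀ − T_ss) e^(−t/τ).
T(217) = 30.347 + (6.2530)·e^(−217/365.05) = 30.347 + (6.2530)·0.55187 = 33.798 °C.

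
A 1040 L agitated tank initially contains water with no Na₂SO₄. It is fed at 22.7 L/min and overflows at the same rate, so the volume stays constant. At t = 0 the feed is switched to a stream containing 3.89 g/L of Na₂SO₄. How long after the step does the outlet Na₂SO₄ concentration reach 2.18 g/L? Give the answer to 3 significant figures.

Accumulation = in − out for the solute gives V dC/dt = Q(C_in − C), so τ = V/Q = 45.815 min.
C(t) = C_in + (C₀ − C_in) e^(−t/τ). Set C = 2.18 and solve for t:
e^(−t/τ) = (C − C_in)/(C₀ − C_in) = (2.18 − 3.89)/(0 − 3.89) = 0.43959
t = −τ ln(…) = 45.815 × 0.82192 = 37.656 min.

37.7 min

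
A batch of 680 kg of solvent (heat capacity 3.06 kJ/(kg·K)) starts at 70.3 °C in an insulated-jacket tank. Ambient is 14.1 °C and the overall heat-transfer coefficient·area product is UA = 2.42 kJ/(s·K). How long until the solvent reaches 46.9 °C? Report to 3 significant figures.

463 s

M c_p dT/dt = −UA(T − T_amb).
τ = M c_p/UA = 859.83 s; T_ss = T_amb = 14.100 °C.
T(t) = T_ss + (T₀ − T_ss)e^(−t/τ); set T = 46.9:
t = −τ ln[(T − T_ss)/(T₀ − T_ss)] = −859.83 · ln(0.58363) = 463.01 s.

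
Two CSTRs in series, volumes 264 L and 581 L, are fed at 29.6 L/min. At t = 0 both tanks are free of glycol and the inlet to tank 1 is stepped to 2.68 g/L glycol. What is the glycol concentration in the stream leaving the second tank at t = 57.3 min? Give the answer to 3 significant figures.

2.42 g/L

Time constants: τᵢ = Vᵢ/Q for each well-mixed tank.
τ₁ = 264/29.6 = 8.9189 min; τ₂ = 581/29.6 = 19.628 min.
Solving the cascade with C₁(0)=C₂(0)=0 gives C₂(t) = C_in[1 − (τ₁ e^(−t/τ₁) − τ₂ e^(−t/τ₂))/(τ₁ − τ₂)].
At t = 57.3: e^(−t/τ₁) = 0.0016213, e^(−t/τ₂) = 0.053975.
C₂ = 2.68·[1 − (8.9189·0.0016213 − 19.628·0.053975)/(-10.709)] = 2.68·0.90243 = 2.4185 g/L.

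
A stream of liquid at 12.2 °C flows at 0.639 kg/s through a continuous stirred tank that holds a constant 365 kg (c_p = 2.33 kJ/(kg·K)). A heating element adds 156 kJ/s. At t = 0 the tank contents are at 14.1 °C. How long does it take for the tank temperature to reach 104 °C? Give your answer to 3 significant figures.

First-law balance (no shaft work): M c_p dT/dt = ṁ c_p (T_in − T) + 156.
τ = M/ṁ = 571.21 s; T_ss = T_in + Q̇/(ṁ c_p) = 116.98 °C.
T(t) = T_ss + (T₀ − T_ss) e^(−t/τ). Set T = 104:
e^(−t/τ) = (104 − 116.98)/(14.1 − 116.98) = 0.12614
t = −571.21 · ln(0.12614) = 1182.6 s.

1180 s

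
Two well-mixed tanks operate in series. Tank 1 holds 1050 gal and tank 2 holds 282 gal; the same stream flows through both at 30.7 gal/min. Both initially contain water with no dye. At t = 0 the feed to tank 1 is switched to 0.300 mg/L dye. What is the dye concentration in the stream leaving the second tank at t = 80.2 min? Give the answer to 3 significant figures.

0.261 mg/L

Each tank obeys Vᵢ dCᵢ/dt = Q(Cᵢ₋₁ − Cᵢ), so τᵢ = Vᵢ/Q.
τ₁ = 1050/30.7 = 34.202 min; τ₂ = 282/30.7 = 9.1857 min.
Tank 1: C₁ = C_in(1 − e^(−t/τ₁)). Tank 2 (τ₁ ≠ τ₂): C₂ = C_in[1 − (τ₁ e^(−t/τ₁) − τ₂ e^(−t/τ₂))/(τ₁ − τ₂)].
At t = 80.2: e^(−t/τ₁) = 0.095857, e^(−t/τ₂) = 0.00016150.
C₂ = 0.300·[1 − (34.202·0.095857 − 9.1857·0.00016150)/(25.016)] = 0.300·0.86900 = 0.26070 mg/L.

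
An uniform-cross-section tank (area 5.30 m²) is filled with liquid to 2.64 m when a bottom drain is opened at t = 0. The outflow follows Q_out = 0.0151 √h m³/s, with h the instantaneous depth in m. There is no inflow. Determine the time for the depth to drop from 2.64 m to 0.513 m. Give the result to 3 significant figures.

Unsteady balance on liquid volume: A dh/dt = −0.0151 √h.
Separate and integrate: 2(√h − √h₀) = −(0.0151/A) t.
t = 2A(√h₀ − √h)/0.0151 = 2·5.30·(√2.64 − √0.513)/0.0151
  = 10.600 × (1.6248 − 0.71624) / 0.0151 = 637.80 s.

638 s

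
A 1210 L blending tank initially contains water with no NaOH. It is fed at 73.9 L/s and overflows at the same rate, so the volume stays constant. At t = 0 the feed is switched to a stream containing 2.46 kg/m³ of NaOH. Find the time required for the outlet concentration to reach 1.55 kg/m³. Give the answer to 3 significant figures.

16.3 s

Species balance: V dC/dt = Q(C_in − C) ⇒ τ = V/Q = 16.373 s.
C(t) = C_in + (C₀ − C_in) e^(−t/τ). Set C = 1.55 and solve for t:
e^(−t/τ) = (C − C_in)/(C₀ − C_in) = (1.55 − 2.46)/(0 − 2.46) = 0.36992
t = −τ ln(…) = 16.373 × 0.99447 = 16.283 s.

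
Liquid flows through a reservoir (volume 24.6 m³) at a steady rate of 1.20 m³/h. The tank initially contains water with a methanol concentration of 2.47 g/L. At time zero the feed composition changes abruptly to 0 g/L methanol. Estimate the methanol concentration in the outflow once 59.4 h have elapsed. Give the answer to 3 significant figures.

0.136 g/L

Species balance on the tank: V dC/dt = Q(C_in − C).
Time constant τ = V/Q = 24.6/1.20 = 20.500 h.
Integrating: C(t) = C_in + (C₀ − C_in) e^(−t/τ).
C(59.4) = 0 + (2.47 − 0)·e^(−59.4/20.500) = 0 + (2.4700)·0.055158 = 0.13624 g/L.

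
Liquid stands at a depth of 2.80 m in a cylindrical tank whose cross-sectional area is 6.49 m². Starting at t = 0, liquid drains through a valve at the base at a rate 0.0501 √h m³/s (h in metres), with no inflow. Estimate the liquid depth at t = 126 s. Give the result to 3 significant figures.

1.41 m

A dh/dt = −Q_out = −0.0501 √h.
∫ h^(−1/2) dh = −(0.0501/A) ∫ dt, giving 2√h = 2√h₀ − (0.0501/A) t.
√h = √2.80 − 0.0501·126/(2·6.49) = 1.6733 − 0.48633 = 1.1870.
h = 1.1870² = 1.4089 m.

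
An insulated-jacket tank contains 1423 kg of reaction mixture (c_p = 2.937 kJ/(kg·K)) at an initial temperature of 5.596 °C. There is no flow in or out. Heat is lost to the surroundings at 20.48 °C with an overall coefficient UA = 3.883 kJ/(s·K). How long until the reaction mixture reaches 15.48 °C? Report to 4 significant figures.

1174 s

First-law balance (no shaft work): M c_p dT/dt = −UA(T − T_amb).
τ = M c_p/UA = 1076.32 s; T_ss = T_amb = 20.4800 °C.
T(t) = T_ss + (T₀ − T_ss)e^(−t/τ); set T = 15.48:
t = −τ ln[(T − T_ss)/(T₀ − T_ss)] = −1076.32 · ln(0.335931) = 1174.10 s.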